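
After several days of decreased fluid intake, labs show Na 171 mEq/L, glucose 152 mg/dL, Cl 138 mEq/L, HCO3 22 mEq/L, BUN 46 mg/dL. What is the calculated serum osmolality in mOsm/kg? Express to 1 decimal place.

366.9 mOsm/kg

Calculated osmolality = 2·Na + glucose/18 + BUN/2.8
= 2·171 + 152/18 + 46/2.8
= 342 + 8.44 + 16.43
= 366.87 mOsm/kg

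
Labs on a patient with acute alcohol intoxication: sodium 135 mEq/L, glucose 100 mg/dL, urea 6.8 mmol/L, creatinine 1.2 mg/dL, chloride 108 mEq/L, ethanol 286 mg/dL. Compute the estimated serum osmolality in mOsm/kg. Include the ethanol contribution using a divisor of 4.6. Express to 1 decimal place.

344.5 mOsm/kg

Calculated osmolality = 2·Na + glucose/18 + urea + ethanol/4.6
= 2·135 + 100/18 + 6.8 + 286/4.6
= 270 + 5.56 + 6.80 + 62.17
= 344.53 mOsm/kg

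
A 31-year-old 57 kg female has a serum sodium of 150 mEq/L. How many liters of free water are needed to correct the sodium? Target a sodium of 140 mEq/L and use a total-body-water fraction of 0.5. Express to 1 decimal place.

TBW = 0.5 · 57 = 28.5 L
Free water deficit = TBW · (Na/140 − 1)
= 28.5 · (150/140 − 1)
= 28.5 · 0.0714
= 2.03 L

2.0 L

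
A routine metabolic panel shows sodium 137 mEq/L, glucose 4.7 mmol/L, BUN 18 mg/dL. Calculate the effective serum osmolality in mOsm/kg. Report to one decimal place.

278.7 mOsm/kg

Effective osmolality excludes urea (freely permeant across cell membranes):
2·Na + glucose
= 2·137 + 4.7
= 274 + 4.7
= 278.7 mOsm/kg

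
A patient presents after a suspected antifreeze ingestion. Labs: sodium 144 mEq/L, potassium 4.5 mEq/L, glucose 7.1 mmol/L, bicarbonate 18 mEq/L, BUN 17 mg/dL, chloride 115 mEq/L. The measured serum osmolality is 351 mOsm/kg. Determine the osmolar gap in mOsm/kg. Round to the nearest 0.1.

49.8 mOsm/kg

Calculated osmolality = 2·Na + glucose + BUN/2.8
= 2·144 + 7.1 + 17/2.8
= 288 + 7.10 + 6.07
= 301.17 mOsm/kg ≈ 301.2 mOsm/kg
Osmolar gap = measured − calculated = 351 − 301.2 = 49.8 mOsm/kg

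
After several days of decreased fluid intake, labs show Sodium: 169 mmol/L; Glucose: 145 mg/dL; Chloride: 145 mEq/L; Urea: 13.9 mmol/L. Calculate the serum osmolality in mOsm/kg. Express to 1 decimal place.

Calculated osmolality = 2·Na + glucose/18 + urea
= 2·169 + 145/18 + 13.9
= 338 + 8.06 + 13.90
= 359.96 mOsm/kg

360.0 mOsm/kg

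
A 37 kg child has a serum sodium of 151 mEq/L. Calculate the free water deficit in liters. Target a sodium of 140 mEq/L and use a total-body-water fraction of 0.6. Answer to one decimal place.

TBW = 0.6 · 37 = 22.2 L
Free water deficit = TBW · (Na/140 − 1)
= 22.2 · (151/140 − 1)
= 22.2 · 0.0786
= 1.74 L

1.7 L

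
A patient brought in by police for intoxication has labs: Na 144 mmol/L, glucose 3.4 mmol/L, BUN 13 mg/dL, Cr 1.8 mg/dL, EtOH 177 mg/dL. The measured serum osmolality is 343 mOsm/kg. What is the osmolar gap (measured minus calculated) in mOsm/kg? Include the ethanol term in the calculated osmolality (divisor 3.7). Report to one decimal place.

Calculated osmolality = 2·Na + glucose + BUN/2.8 + ethanol/3.7
= 2·144 + 3.4 + 13/2.8 + 177/3.7
= 288 + 3.40 + 4.64 + 47.84
= 343.88 mOsm/kg ≈ 343.9 mOsm/kg
Osmolar gap = measured − calculated = 343 − 343.9 = -0.9 mOsm/kg

-0.9 mOsm/kg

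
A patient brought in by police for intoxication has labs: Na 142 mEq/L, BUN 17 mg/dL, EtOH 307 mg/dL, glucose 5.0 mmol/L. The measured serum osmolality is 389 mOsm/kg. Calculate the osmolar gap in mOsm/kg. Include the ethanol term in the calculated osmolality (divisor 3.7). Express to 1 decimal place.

Calculated osmolality = 2·Na + glucose + BUN/2.8 + ethanol/3.7
= 2·142 + 5 + 17/2.8 + 307/3.7
= 284 + 5 + 6.07 + 82.97
= 378.04 mOsm/kg ≈ 378.0 mOsm/kg
Osmolar gap = measured − calculated = 389 − 378.0 = 11.0 mOsm/kg

11.0 mOsm/kg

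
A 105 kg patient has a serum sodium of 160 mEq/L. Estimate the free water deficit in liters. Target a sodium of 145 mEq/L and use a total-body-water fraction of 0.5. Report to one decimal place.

TBW = 0.5 · 105 = 52.5 L
Free water deficit = TBW · (Na/145 − 1)
= 52.5 · (160/145 − 1)
= 52.5 · 0.1034
= 5.43 L

5.4 L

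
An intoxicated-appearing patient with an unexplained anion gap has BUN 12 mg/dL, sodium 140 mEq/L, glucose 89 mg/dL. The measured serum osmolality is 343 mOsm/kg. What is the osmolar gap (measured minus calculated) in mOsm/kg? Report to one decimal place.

53.8 mOsm/kg

Calculated osmolality = 2·Na + glucose/18 + BUN/2.8
= 2·140 + 89/18 + 12/2.8
= 280 + 4.94 + 4.29
= 289.23 mOsm/kg ≈ 289.2 mOsm/kg
Osmolar gap = measured − calculated = 343 − 289.2 = 53.8 mOsm/kg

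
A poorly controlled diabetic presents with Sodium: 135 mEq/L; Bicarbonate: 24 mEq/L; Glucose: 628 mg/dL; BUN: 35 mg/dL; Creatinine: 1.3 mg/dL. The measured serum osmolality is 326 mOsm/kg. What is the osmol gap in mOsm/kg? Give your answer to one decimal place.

8.6 mOsm/kg

Calculated osmolality = 2·Na + glucose/18 + BUN/2.8
= 2·135 + 628/18 + 35/2.8
= 270 + 34.89 + 12.50
= 317.39 mOsm/kg ≈ 317.4 mOsm/kg
Osmolar gap = measured − calculated = 326 − 317.4 = 8.6 mOsm/kg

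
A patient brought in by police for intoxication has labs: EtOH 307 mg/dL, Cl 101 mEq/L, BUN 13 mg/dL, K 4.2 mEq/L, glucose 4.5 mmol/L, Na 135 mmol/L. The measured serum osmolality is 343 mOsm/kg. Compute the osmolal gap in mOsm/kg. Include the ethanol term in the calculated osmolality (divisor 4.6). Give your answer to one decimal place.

Calculated osmolality = 2·Na + glucose + BUN/2.8 + ethanol/4.6
= 2·135 + 4.5 + 13/2.8 + 307/4.6
= 270 + 4.50 + 4.64 + 66.74
= 345.88 mOsm/kg ≈ 345.9 mOsm/kg
Osmolar gap = measured − calculated = 343 − 345.9 = -2.9 mOsm/kg

-2.9 mOsm/kg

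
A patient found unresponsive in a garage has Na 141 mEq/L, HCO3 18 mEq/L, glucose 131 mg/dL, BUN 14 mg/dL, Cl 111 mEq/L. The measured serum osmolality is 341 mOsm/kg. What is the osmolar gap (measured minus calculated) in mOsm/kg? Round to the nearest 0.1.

Calculated osmolality = 2·Na + glucose/18 + BUN/2.8
= 2·141 + 131/18 + 14/2.8
= 282 + 7.28 + 5
= 294.28 mOsm/kg ≈ 294.3 mOsm/kg
Osmolar gap = measured − calculated = 341 − 294.3 = 46.7 mOsm/kg

46.7 mOsm/kg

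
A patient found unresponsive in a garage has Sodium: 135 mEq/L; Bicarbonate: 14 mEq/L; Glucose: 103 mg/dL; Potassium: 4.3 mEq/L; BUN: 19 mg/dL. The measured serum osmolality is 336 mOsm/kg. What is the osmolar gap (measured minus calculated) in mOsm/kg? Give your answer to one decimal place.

53.5 mOsm/kg

Calculated osmolality = 2·Na + glucose/18 + BUN/2.8
= 2·135 + 103/18 + 19/2.8
= 270 + 5.72 + 6.79
= 282.51 mOsm/kg ≈ 282.5 mOsm/kg
Osmolar gap = measured − calculated = 336 − 282.5 = 53.5 mOsm/kg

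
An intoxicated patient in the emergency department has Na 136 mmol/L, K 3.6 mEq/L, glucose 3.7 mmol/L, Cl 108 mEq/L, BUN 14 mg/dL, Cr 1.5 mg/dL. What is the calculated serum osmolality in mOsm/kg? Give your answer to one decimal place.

Calculated osmolality = 2·Na + glucose + BUN/2.8
= 2·136 + 3.7 + 14/2.8
= 272 + 3.70 + 5
= 280.7 mOsm/kg

280.7 mOsm/kg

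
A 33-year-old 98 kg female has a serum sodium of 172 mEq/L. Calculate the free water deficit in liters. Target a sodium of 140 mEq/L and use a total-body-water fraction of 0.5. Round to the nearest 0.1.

TBW = 0.5 · 98 = 49 L
Free water deficit = TBW · (Na/140 − 1)
= 49 · (172/140 − 1)
= 49 · 0.2286
= 11.2 L

11.2 L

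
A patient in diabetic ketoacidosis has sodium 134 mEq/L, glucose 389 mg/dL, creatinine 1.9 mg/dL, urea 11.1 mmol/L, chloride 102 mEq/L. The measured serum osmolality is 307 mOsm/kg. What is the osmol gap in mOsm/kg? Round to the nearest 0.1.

Calculated osmolality = 2·Na + glucose/18 + urea
= 2·134 + 389/18 + 11.1
= 268 + 21.61 + 11.10
= 300.71 mOsm/kg ≈ 300.7 mOsm/kg
Osmolar gap = measured − calculated = 307 − 300.7 = 6.3 mOsm/kg

6.3 mOsm/kg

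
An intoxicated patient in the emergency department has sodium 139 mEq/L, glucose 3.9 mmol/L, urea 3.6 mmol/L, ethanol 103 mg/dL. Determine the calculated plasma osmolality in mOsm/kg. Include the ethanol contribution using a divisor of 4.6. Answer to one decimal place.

Calculated osmolality = 2·Na + glucose + urea + ethanol/4.6
= 2·139 + 3.9 + 3.6 + 103/4.6
= 278 + 3.90 + 3.60 + 22.39
= 307.89 mOsm/kg

307.9 mOsm/kg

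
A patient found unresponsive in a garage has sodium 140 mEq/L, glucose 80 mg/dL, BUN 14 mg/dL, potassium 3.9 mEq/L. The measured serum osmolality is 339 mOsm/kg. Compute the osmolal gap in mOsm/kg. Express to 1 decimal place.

49.6 mOsm/kg

Calculated osmolality = 2·Na + glucose/18 + BUN/2.8
= 2·140 + 80/18 + 14/2.8
= 280 + 4.44 + 5
= 289.44 mOsm/kg ≈ 289.4 mOsm/kg
Osmolar gap = measured − calculated = 339 − 289.4 = 49.6 mOsm/kg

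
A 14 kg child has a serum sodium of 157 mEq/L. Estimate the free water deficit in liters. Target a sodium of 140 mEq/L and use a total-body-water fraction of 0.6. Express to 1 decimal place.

1.0 L

TBW = 0.6 · 14 = 8.4 L
Free water deficit = TBW · (Na/140 − 1)
= 8.4 · (157/140 − 1)
= 8.4 · 0.1214
= 1.02 L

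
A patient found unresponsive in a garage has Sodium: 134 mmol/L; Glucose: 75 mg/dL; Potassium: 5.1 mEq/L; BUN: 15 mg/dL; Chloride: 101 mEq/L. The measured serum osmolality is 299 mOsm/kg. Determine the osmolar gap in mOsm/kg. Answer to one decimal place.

21.5 mOsm/kg

Calculated osmolality = 2·Na + glucose/18 + BUN/2.8
= 2·134 + 75/18 + 15/2.8
= 268 + 4.17 + 5.36
= 277.53 mOsm/kg ≈ 277.5 mOsm/kg
Osmolar gap = measured − calculated = 299 − 277.5 = 21.5 mOsm/kg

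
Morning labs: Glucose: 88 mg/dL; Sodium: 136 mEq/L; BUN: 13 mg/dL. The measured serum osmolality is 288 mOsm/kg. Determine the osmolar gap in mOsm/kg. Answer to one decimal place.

6.5 mOsm/kg

Calculated osmolality = 2·Na + glucose/18 + BUN/2.8
= 2·136 + 88/18 + 13/2.8
= 272 + 4.89 + 4.64
= 281.53 mOsm/kg ≈ 281.5 mOsm/kg
Osmolar gap = measured − calculated = 288 − 281.5 = 6.5 mOsm/kg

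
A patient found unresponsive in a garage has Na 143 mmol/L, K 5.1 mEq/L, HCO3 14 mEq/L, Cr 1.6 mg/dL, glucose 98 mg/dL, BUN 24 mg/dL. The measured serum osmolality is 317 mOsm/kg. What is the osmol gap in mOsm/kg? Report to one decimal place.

Calculated osmolality = 2·Na + glucose/18 + BUN/2.8
= 2·143 + 98/18 + 24/2.8
= 286 + 5.44 + 8.57
= 300.01 mOsm/kg ≈ 300.0 mOsm/kg
Osmolar gap = measured − calculated = 317 − 300.0 = 17.0 mOsm/kg

17.0 mOsm/kg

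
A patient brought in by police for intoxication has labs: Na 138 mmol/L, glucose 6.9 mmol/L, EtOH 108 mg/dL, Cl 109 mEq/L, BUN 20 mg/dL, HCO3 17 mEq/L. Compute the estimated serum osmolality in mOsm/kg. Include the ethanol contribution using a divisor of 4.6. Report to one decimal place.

313.5 mOsm/kg

Calculated osmolality = 2·Na + glucose + BUN/2.8 + ethanol/4.6
= 2·138 + 6.9 + 20/2.8 + 108/4.6
= 276 + 6.90 + 7.14 + 23.48
= 313.52 mOsm/kg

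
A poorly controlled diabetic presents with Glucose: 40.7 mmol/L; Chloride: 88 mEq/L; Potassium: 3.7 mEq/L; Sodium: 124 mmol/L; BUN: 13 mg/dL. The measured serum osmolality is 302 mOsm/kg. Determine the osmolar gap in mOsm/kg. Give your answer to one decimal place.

8.7 mOsm/kg

Calculated osmolality = 2·Na + glucose + BUN/2.8
= 2·124 + 40.7 + 13/2.8
= 248 + 40.70 + 4.64
= 293.34 mOsm/kg ≈ 293.3 mOsm/kg
Osmolar gap = measured − calculated = 302 − 293.3 = 8.7 mOsm/kg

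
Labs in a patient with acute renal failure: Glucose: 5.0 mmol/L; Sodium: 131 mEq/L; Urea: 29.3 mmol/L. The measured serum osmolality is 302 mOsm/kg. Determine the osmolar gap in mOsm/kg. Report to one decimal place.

5.7 mOsm/kg

Calculated osmolality = 2·Na + glucose + urea
= 2·131 + 5 + 29.3
= 262 + 5 + 29.30
= 296.3 mOsm/kg ≈ 296.3 mOsm/kg
Osmolar gap = measured − calculated = 302 − 296.3 = 5.7 mOsm/kg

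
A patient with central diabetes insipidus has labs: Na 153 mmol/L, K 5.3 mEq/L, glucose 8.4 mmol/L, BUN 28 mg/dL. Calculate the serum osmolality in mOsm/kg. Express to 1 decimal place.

324.4 mOsm/kg

Calculated osmolality = 2·Na + glucose + BUN/2.8
= 2·153 + 8.4 + 28/2.8
= 306 + 8.40 + 10
= 324.4 mOsm/kg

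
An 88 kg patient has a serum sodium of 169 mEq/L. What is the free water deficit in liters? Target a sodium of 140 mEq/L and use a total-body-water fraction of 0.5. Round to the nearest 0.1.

TBW = 0.5 · 88 = 44 L
Free water deficit = TBW · (Na/140 − 1)
= 44 · (169/140 − 1)
= 44 · 0.2071
= 9.11 L

9.1 L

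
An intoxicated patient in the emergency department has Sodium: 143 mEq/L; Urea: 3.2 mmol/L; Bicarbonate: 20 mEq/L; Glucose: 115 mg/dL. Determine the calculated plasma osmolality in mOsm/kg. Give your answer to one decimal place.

295.6 mOsm/kg

Calculated osmolality = 2·Na + glucose/18 + urea
= 2·143 + 115/18 + 3.2
= 286 + 6.39 + 3.20
= 295.59 mOsm/kg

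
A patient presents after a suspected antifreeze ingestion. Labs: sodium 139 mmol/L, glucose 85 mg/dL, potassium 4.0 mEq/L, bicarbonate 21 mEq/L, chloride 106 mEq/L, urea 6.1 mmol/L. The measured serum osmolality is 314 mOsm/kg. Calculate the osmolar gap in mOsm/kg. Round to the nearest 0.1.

Calculated osmolality = 2·Na + glucose/18 + urea
= 2·139 + 85/18 + 6.1
= 278 + 4.72 + 6.10
= 288.82 mOsm/kg ≈ 288.8 mOsm/kg
Osmolar gap = measured − calculated = 314 − 288.8 = 25.2 mOsm/kg

25.2 mOsm/kg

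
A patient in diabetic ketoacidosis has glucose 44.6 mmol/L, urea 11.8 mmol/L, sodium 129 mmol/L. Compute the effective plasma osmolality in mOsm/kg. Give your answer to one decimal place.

Effective osmolality excludes urea (freely permeant across cell membranes):
2·Na + glucose
= 2·129 + 44.6
= 258 + 44.6
= 302.6 mOsm/kg

302.6 mOsm/kg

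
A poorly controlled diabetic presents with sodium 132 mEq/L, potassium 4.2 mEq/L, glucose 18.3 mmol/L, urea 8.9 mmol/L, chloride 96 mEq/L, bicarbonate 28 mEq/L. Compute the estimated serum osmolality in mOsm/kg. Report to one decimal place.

Calculated osmolality = 2·Na + glucose + urea
= 2·132 + 18.3 + 8.9
= 264 + 18.30 + 8.90
= 291.2 mOsm/kg

291.2 mOsm/kg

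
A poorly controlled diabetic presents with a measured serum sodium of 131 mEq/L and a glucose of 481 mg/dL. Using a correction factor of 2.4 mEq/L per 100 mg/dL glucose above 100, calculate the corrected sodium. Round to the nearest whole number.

Corrected Na = measured Na + 2.4 · (glucose − 100)/100
= 131 + 2.4 · (481 − 100)/100
= 131 + 9.1
= 140.1 mEq/L

140 mEq/L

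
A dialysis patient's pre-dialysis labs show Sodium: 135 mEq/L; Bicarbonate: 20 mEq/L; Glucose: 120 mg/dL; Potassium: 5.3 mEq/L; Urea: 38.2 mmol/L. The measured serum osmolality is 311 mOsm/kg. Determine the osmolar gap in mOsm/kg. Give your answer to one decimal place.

-3.9 mOsm/kg

Calculated osmolality = 2·Na + glucose/18 + urea
= 2·135 + 120/18 + 38.2
= 270 + 6.67 + 38.20
= 314.87 mOsm/kg ≈ 314.9 mOsm/kg
Osmolar gap = measured − calculated = 311 − 314.9 = -3.9 mOsm/kg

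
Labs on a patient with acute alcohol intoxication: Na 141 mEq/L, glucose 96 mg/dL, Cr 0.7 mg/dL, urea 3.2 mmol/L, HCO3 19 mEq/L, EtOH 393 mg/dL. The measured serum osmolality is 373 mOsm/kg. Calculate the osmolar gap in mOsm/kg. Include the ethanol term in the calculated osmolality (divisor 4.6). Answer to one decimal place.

Calculated osmolality = 2·Na + glucose/18 + urea + ethanol/4.6
= 2·141 + 96/18 + 3.2 + 393/4.6
= 282 + 5.33 + 3.20 + 85.43
= 375.96 mOsm/kg ≈ 376.0 mOsm/kg
Osmolar gap = measured − calculated = 373 − 376.0 = -3.0 mOsm/kg

-3.0 mOsm/kg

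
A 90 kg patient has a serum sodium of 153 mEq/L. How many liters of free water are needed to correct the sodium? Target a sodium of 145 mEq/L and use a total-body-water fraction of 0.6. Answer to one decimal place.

3.0 L

TBW = 0.6 · 90 = 54 L
Free water deficit = TBW · (Na/145 − 1)
= 54 · (153/145 − 1)
= 54 · 0.0552
= 2.98 L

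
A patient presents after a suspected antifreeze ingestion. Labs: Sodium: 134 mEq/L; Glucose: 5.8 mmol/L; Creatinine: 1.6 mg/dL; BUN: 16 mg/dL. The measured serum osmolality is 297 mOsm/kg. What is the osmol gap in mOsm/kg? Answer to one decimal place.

17.5 mOsm/kg

Calculated osmolality = 2·Na + glucose + BUN/2.8
= 2·134 + 5.8 + 16/2.8
= 268 + 5.80 + 5.71
= 279.51 mOsm/kg ≈ 279.5 mOsm/kg
Osmolar gap = measured − calculated = 297 − 279.5 = 17.5 mOsm/kg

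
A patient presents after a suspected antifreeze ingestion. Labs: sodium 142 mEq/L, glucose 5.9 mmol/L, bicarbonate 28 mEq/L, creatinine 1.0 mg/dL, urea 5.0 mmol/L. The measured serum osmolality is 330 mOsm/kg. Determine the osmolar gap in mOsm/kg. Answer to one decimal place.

35.1 mOsm/kg

Calculated osmolality = 2·Na + glucose + urea
= 2·142 + 5.9 + 5
= 284 + 5.90 + 5
= 294.9 mOsm/kg ≈ 294.9 mOsm/kg
Osmolar gap = measured − calculated = 330 − 294.9 = 35.1 mOsm/kg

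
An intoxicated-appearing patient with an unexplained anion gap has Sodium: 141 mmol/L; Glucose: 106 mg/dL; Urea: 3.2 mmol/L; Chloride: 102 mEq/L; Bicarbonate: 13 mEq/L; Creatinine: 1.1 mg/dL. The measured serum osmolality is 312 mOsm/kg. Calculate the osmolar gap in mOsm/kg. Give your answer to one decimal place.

20.9 mOsm/kg

Calculated osmolality = 2·Na + glucose/18 + urea
= 2·141 + 106/18 + 3.2
= 282 + 5.89 + 3.20
= 291.09 mOsm/kg ≈ 291.1 mOsm/kg
Osmolar gap = measured − calculated = 312 − 291.1 = 20.9 mOsm/kg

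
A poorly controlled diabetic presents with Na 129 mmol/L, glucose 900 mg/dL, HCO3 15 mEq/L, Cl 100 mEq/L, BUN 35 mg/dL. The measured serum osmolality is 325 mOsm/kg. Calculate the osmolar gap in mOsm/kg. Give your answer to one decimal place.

Calculated osmolality = 2·Na + glucose/18 + BUN/2.8
= 2·129 + 900/18 + 35/2.8
= 258 + 50 + 12.50
= 320.5 mOsm/kg ≈ 320.5 mOsm/kg
Osmolar gap = measured − calculated = 325 − 320.5 = 4.5 mOsm/kg

4.5 mOsm/kg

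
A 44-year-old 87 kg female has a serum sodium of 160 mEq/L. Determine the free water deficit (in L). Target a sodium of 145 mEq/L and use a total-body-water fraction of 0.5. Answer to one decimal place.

4.5 L

TBW = 0.5 · 87 = 43.5 L
Free water deficit = TBW · (Na/145 − 1)
= 43.5 · (160/145 − 1)
= 43.5 · 0.1034
= 4.5 L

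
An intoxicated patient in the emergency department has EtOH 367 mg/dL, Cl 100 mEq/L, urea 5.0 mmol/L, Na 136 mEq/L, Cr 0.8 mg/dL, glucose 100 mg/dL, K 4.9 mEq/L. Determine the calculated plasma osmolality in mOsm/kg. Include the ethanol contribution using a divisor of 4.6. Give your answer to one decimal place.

Calculated osmolality = 2·Na + glucose/18 + urea + ethanol/4.6
= 2·136 + 100/18 + 5 + 367/4.6
= 272 + 5.56 + 5 + 79.78
= 362.34 mOsm/kg

362.3 mOsm/kg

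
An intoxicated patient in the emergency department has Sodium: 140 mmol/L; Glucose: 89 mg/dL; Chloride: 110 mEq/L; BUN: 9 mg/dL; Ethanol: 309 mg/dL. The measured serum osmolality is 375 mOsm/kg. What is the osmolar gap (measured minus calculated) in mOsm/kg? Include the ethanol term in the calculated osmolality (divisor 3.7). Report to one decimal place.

3.3 mOsm/kg

Calculated osmolality = 2·Na + glucose/18 + BUN/2.8 + ethanol/3.7
= 2·140 + 89/18 + 9/2.8 + 309/3.7
= 280 + 4.94 + 3.21 + 83.51
= 371.66 mOsm/kg ≈ 371.7 mOsm/kg
Osmolar gap = measured − calculated = 375 − 371.7 = 3.3 mOsm/kg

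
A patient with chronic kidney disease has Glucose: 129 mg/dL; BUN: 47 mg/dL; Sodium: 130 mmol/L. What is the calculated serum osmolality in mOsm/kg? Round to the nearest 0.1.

Calculated osmolality = 2·Na + glucose/18 + BUN/2.8
= 2·130 + 129/18 + 47/2.8
= 260 + 7.17 + 16.79
= 283.96 mOsm/kg

284.0 mOsm/kg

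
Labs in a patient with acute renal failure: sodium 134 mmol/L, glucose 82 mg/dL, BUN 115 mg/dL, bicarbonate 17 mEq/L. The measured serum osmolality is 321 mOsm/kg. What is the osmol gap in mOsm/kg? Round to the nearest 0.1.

Calculated osmolality = 2·Na + glucose/18 + BUN/2.8
= 2·134 + 82/18 + 115/2.8
= 268 + 4.56 + 41.07
= 313.63 mOsm/kg ≈ 313.6 mOsm/kg
Osmolar gap = measured − calculated = 321 − 313.6 = 7.4 mOsm/kg

7.4 mOsm/kg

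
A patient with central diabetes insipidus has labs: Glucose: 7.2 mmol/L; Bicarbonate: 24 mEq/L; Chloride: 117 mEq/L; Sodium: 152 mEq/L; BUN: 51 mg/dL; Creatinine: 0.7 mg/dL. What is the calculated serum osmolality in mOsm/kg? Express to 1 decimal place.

329.4 mOsm/kg

Calculated osmolality = 2·Na + glucose + BUN/2.8
= 2·152 + 7.2 + 51/2.8
= 304 + 7.20 + 18.21
= 329.41 mOsm/kg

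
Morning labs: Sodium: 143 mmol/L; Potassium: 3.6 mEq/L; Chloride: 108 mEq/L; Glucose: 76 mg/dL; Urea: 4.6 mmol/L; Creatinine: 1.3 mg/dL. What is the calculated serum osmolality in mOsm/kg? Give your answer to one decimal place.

294.8 mOsm/kg

Calculated osmolality = 2·Na + glucose/18 + urea
= 2·143 + 76/18 + 4.6
= 286 + 4.22 + 4.60
= 294.82 mOsm/kg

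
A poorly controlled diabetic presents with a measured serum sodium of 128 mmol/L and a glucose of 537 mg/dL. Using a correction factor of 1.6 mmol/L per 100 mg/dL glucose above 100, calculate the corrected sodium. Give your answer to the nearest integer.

135 mmol/L

Corrected Na = measured Na + 1.6 · (glucose − 100)/100
= 128 + 1.6 · (537 − 100)/100
= 128 + 7
= 135 mmol/L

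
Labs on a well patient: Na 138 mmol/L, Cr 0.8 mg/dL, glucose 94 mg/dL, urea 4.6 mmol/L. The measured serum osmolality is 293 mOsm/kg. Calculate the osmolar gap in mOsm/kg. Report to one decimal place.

Calculated osmolality = 2·Na + glucose/18 + urea
= 2·138 + 94/18 + 4.6
= 276 + 5.22 + 4.60
= 285.82 mOsm/kg ≈ 285.8 mOsm/kg
Osmolar gap = measured − calculated = 293 − 285.8 = 7.2 mOsm/kg

7.2 mOsm/kg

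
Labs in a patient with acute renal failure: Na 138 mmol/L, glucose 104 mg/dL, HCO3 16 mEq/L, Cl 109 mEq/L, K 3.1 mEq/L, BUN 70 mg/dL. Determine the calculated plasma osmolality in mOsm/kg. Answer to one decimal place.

306.8 mOsm/kg

Calculated osmolality = 2·Na + glucose/18 + BUN/2.8
= 2·138 + 104/18 + 70/2.8
= 276 + 5.78 + 25
= 306.78 mOsm/kg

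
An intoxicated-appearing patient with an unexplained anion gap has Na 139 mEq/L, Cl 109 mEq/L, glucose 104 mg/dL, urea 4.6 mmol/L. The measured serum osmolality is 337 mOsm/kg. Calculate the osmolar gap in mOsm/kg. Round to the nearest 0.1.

Calculated osmolality = 2·Na + glucose/18 + urea
= 2·139 + 104/18 + 4.6
= 278 + 5.78 + 4.60
= 288.38 mOsm/kg ≈ 288.4 mOsm/kg
Osmolar gap = measured − calculated = 337 − 288.4 = 48.6 mOsm/kg

48.6 mOsm/kg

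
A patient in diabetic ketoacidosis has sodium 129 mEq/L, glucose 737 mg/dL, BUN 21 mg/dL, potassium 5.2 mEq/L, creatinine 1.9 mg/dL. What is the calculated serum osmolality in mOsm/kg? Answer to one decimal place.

306.4 mOsm/kg

Calculated osmolality = 2·Na + glucose/18 + BUN/2.8
= 2·129 + 737/18 + 21/2.8
= 258 + 40.94 + 7.50
= 306.44 mOsm/kg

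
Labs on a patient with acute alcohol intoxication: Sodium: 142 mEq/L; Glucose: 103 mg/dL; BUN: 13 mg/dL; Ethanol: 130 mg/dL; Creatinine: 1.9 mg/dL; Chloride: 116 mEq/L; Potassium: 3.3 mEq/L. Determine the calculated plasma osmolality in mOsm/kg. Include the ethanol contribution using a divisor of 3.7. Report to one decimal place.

Calculated osmolality = 2·Na + glucose/18 + BUN/2.8 + ethanol/3.7
= 2·142 + 103/18 + 13/2.8 + 130/3.7
= 284 + 5.72 + 4.64 + 35.14
= 329.5 mOsm/kg

329.5 mOsm/kg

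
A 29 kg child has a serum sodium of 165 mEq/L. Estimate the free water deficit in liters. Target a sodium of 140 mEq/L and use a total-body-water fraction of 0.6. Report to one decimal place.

3.1 L

TBW = 0.6 · 29 = 17.4 L
Free water deficit = TBW · (Na/140 − 1)
= 17.4 · (165/140 − 1)
= 17.4 · 0.1786
= 3.11 L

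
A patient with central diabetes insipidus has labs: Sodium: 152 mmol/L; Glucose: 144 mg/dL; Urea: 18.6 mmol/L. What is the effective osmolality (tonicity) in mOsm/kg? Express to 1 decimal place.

Effective osmolality excludes urea (freely permeant across cell membranes):
2·Na + glucose/18
= 2·152 + 144/18
= 304 + 8
= 312 mOsm/kg

312.0 mOsm/kg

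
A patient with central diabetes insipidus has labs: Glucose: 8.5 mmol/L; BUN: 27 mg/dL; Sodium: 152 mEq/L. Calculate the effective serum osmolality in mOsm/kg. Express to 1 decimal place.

312.5 mOsm/kg

Effective osmolality excludes urea (freely permeant across cell membranes):
2·Na + glucose
= 2·152 + 8.5
= 304 + 8.5
= 312.5 mOsm/kg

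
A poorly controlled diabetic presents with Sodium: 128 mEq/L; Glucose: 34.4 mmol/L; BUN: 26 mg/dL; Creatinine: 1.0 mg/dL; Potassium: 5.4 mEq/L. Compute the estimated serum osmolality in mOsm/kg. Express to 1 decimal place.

299.7 mOsm/kg

Calculated osmolality = 2·Na + glucose + BUN/2.8
= 2·128 + 34.4 + 26/2.8
= 256 + 34.40 + 9.29
= 299.69 mOsm/kg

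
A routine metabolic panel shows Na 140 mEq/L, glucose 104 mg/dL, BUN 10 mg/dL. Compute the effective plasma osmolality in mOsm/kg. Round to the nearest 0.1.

Effective osmolality excludes urea (freely permeant across cell membranes):
2·Na + glucose/18
= 2·140 + 104/18
= 280 + 5.78
= 285.78 mOsm/kg

285.8 mOsm/kg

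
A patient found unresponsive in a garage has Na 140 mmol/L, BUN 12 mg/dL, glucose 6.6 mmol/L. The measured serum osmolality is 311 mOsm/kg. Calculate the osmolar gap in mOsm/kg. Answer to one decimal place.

20.1 mOsm/kg

Calculated osmolality = 2·Na + glucose + BUN/2.8
= 2·140 + 6.6 + 12/2.8
= 280 + 6.60 + 4.29
= 290.89 mOsm/kg ≈ 290.9 mOsm/kg
Osmolar gap = measured − calculated = 311 − 290.9 = 20.1 mOsm/kg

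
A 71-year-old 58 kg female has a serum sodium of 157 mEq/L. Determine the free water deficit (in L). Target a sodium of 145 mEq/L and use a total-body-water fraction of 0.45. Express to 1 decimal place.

TBW = 0.45 · 58 = 26.1 L
Free water deficit = TBW · (Na/145 − 1)
= 26.1 · (157/145 − 1)
= 26.1 · 0.0828
= 2.16 L

2.2 L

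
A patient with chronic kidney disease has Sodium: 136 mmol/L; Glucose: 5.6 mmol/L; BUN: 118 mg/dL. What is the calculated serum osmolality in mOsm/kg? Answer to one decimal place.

Calculated osmolality = 2·Na + glucose + BUN/2.8
= 2·136 + 5.6 + 118/2.8
= 272 + 5.60 + 42.14
= 319.74 mOsm/kg

319.7 mOsm/kg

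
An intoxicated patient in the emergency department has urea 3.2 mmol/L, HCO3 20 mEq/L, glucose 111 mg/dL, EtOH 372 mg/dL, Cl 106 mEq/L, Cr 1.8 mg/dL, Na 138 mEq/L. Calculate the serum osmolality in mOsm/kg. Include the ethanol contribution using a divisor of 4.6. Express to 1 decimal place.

Calculated osmolality = 2·Na + glucose/18 + urea + ethanol/4.6
= 2·138 + 111/18 + 3.2 + 372/4.6
= 276 + 6.17 + 3.20 + 80.87
= 366.24 mOsm/kg

366.2 mOsm/kg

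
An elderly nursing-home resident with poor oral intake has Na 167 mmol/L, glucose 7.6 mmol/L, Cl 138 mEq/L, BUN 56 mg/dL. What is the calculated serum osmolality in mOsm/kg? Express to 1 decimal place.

361.6 mOsm/kg

Calculated osmolality = 2·Na + glucose + BUN/2.8
= 2·167 + 7.6 + 56/2.8
= 334 + 7.60 + 20
= 361.6 mOsm/kg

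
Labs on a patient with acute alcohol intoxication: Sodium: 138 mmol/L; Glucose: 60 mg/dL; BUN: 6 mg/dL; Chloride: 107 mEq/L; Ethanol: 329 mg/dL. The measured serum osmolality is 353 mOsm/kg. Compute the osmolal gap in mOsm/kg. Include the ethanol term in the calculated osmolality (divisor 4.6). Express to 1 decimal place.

0.0 mOsm/kg

Calculated osmolality = 2·Na + glucose/18 + BUN/2.8 + ethanol/4.6
= 2·138 + 60/18 + 6/2.8 + 329/4.6
= 276 + 3.33 + 2.14 + 71.52
= 352.99 mOsm/kg ≈ 353.0 mOsm/kg
Osmolar gap = measured − calculated = 353 − 353.0 = 0.0 mOsm/kg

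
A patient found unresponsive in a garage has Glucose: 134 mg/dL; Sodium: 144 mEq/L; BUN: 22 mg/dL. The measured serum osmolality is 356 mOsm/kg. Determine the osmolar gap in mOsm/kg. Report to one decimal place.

52.7 mOsm/kg

Calculated osmolality = 2·Na + glucose/18 + BUN/2.8
= 2·144 + 134/18 + 22/2.8
= 288 + 7.44 + 7.86
= 303.3 mOsm/kg ≈ 303.3 mOsm/kg
Osmolar gap = measured − calculated = 356 − 303.3 = 52.7 mOsm/kg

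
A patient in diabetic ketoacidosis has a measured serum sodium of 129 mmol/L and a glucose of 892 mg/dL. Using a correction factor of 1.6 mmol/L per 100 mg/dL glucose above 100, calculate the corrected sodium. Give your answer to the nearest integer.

142 mmol/L

Corrected Na = measured Na + 1.6 · (glucose − 100)/100
= 129 + 1.6 · (892 − 100)/100
= 129 + 12.7
= 141.7 mmol/L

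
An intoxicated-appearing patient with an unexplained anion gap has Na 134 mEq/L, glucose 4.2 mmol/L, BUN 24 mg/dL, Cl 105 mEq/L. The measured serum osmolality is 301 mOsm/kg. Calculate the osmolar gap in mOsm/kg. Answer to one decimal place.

20.2 mOsm/kg

Calculated osmolality = 2·Na + glucose + BUN/2.8
= 2·134 + 4.2 + 24/2.8
= 268 + 4.20 + 8.57
= 280.77 mOsm/kg ≈ 280.8 mOsm/kg
Osmolar gap = measured − calculated = 301 − 280.8 = 20.2 mOsm/kg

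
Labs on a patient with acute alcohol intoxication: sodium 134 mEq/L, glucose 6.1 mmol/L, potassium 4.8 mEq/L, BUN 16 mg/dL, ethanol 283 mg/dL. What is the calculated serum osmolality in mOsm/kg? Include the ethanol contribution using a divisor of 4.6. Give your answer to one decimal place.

341.3 mOsm/kg

Calculated osmolality = 2·Na + glucose + BUN/2.8 + ethanol/4.6
= 2·134 + 6.1 + 16/2.8 + 283/4.6
= 268 + 6.10 + 5.71 + 61.52
= 341.33 mOsm/kg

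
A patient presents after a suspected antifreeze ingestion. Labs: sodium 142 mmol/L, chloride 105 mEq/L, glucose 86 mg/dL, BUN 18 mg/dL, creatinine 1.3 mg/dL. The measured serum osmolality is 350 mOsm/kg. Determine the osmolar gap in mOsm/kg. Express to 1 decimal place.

Calculated osmolality = 2·Na + glucose/18 + BUN/2.8
= 2·142 + 86/18 + 18/2.8
= 284 + 4.78 + 6.43
= 295.21 mOsm/kg ≈ 295.2 mOsm/kg
Osmolar gap = measured − calculated = 350 − 295.2 = 54.8 mOsm/kg

54.8 mOsm/kg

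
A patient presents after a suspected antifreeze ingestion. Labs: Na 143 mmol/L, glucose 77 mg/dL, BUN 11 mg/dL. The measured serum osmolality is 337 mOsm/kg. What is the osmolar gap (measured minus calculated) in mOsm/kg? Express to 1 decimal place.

42.8 mOsm/kg

Calculated osmolality = 2·Na + glucose/18 + BUN/2.8
= 2·143 + 77/18 + 11/2.8
= 286 + 4.28 + 3.93
= 294.21 mOsm/kg ≈ 294.2 mOsm/kg
Osmolar gap = measured − calculated = 337 − 294.2 = 42.8 mOsm/kg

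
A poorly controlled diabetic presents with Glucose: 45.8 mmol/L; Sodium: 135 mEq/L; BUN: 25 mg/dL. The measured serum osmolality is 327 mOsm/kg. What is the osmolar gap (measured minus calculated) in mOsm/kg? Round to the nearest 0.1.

2.3 mOsm/kg

Calculated osmolality = 2·Na + glucose + BUN/2.8
= 2·135 + 45.8 + 25/2.8
= 270 + 45.80 + 8.93
= 324.73 mOsm/kg ≈ 324.7 mOsm/kg
Osmolar gap = measured − calculated = 327 − 324.7 = 2.3 mOsm/kg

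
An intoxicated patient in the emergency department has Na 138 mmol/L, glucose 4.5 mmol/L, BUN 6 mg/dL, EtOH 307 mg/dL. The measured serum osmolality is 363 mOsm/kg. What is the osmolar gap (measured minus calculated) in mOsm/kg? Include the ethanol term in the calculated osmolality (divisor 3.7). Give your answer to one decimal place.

Calculated osmolality = 2·Na + glucose + BUN/2.8 + ethanol/3.7
= 2·138 + 4.5 + 6/2.8 + 307/3.7
= 276 + 4.50 + 2.14 + 82.97
= 365.61 mOsm/kg ≈ 365.6 mOsm/kg
Osmolar gap = measured − calculated = 363 − 365.6 = -2.6 mOsm/kg

-2.6 mOsm/kg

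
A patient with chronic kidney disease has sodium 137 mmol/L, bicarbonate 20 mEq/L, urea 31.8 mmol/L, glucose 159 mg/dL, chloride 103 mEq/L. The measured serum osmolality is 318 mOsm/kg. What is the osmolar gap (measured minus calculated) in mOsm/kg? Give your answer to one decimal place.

3.4 mOsm/kg

Calculated osmolality = 2·Na + glucose/18 + urea
= 2·137 + 159/18 + 31.8
= 274 + 8.83 + 31.80
= 314.63 mOsm/kg ≈ 314.6 mOsm/kg
Osmolar gap = measured − calculated = 318 − 314.6 = 3.4 mOsm/kg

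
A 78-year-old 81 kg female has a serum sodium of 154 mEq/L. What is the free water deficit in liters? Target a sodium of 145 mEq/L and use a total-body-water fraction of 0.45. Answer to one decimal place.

2.3 L

TBW = 0.45 · 81 = 36.45 L
Free water deficit = TBW · (Na/145 − 1)
= 36.45 · (154/145 − 1)
= 36.45 · 0.0621
= 2.26 L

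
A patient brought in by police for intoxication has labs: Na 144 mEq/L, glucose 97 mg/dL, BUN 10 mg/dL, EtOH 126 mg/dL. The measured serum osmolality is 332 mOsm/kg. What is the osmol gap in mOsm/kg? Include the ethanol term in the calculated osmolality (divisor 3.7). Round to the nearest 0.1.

Calculated osmolality = 2·Na + glucose/18 + BUN/2.8 + ethanol/3.7
= 2·144 + 97/18 + 10/2.8 + 126/3.7
= 288 + 5.39 + 3.57 + 34.05
= 331.01 mOsm/kg ≈ 331.0 mOsm/kg
Osmolar gap = measured − calculated = 332 − 331.0 = 1.0 mOsm/kg

1.0 mOsm/kg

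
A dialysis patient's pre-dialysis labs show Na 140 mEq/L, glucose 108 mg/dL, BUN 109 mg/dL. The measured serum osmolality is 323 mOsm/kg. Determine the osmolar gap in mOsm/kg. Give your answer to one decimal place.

-1.9 mOsm/kg

Calculated osmolality = 2·Na + glucose/18 + BUN/2.8
= 2·140 + 108/18 + 109/2.8
= 280 + 6 + 38.93
= 324.93 mOsm/kg ≈ 324.9 mOsm/kg
Osmolar gap = measured − calculated = 323 − 324.9 = -1.9 mOsm/kg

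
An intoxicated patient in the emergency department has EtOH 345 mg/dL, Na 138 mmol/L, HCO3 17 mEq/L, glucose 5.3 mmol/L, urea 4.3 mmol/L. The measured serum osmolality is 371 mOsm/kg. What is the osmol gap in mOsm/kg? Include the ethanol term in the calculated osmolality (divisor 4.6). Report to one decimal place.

10.4 mOsm/kg

Calculated osmolality = 2·Na + glucose + urea + ethanol/4.6
= 2·138 + 5.3 + 4.3 + 345/4.6
= 276 + 5.30 + 4.30 + 75
= 360.6 mOsm/kg ≈ 360.6 mOsm/kg
Osmolar gap = measured − calculated = 371 − 360.6 = 10.4 mOsm/kg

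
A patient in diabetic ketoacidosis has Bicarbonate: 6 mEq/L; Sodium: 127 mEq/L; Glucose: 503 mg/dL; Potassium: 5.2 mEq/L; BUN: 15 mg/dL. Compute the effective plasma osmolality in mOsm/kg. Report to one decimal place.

281.9 mOsm/kg

Effective osmolality excludes urea (freely permeant across cell membranes):
2·Na + glucose/18
= 2·127 + 503/18
= 254 + 27.94
= 281.94 mOsm/kg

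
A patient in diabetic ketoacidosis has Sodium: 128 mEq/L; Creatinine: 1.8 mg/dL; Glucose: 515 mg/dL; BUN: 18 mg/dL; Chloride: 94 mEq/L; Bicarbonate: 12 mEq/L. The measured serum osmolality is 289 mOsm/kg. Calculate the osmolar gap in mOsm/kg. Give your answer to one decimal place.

Calculated osmolality = 2·Na + glucose/18 + BUN/2.8
= 2·128 + 515/18 + 18/2.8
= 256 + 28.61 + 6.43
= 291.04 mOsm/kg ≈ 291.0 mOsm/kg
Osmolar gap = measured − calculated = 289 − 291.0 = -2.0 mOsm/kg

-2.0 mOsm/kg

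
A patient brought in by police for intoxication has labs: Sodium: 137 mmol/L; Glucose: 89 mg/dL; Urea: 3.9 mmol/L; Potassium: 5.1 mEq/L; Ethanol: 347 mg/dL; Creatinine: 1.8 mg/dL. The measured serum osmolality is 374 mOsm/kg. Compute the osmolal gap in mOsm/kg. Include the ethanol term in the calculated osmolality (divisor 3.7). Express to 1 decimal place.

Calculated osmolality = 2·Na + glucose/18 + urea + ethanol/3.7
= 2·137 + 89/18 + 3.9 + 347/3.7
= 274 + 4.94 + 3.90 + 93.78
= 376.62 mOsm/kg ≈ 376.6 mOsm/kg
Osmolar gap = measured − calculated = 374 − 376.6 = -2.6 mOsm/kg

-2.6 mOsm/kg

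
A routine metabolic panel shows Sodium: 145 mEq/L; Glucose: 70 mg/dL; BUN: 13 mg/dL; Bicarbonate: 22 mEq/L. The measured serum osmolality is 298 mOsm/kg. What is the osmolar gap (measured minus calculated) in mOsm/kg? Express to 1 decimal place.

Calculated osmolality = 2·Na + glucose/18 + BUN/2.8
= 2·145 + 70/18 + 13/2.8
= 290 + 3.89 + 4.64
= 298.53 mOsm/kg ≈ 298.5 mOsm/kg
Osmolar gap = measured − calculated = 298 − 298.5 = -0.5 mOsm/kg

-0.5 mOsm/kg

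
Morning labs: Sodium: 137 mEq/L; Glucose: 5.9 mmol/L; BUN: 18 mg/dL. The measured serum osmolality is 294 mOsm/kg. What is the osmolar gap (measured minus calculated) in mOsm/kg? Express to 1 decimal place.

Calculated osmolality = 2·Na + glucose + BUN/2.8
= 2·137 + 5.9 + 18/2.8
= 274 + 5.90 + 6.43
= 286.33 mOsm/kg ≈ 286.3 mOsm/kg
Osmolar gap = measured − calculated = 294 − 286.3 = 7.7 mOsm/kg

7.7 mOsm/kg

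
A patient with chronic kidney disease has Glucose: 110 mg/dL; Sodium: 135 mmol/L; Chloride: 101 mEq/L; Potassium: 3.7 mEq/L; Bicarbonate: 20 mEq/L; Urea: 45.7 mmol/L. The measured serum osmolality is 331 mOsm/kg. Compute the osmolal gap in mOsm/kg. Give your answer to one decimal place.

9.2 mOsm/kg

Calculated osmolality = 2·Na + glucose/18 + urea
= 2·135 + 110/18 + 45.7
= 270 + 6.11 + 45.70
= 321.81 mOsm/kg ≈ 321.8 mOsm/kg
Osmolar gap = measured − calculated = 331 − 321.8 = 9.2 mOsm/kg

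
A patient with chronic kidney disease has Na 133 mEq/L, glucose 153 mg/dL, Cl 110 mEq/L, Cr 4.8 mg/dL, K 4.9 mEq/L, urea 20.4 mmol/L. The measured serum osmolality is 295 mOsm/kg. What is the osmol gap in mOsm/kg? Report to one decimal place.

0.1 mOsm/kg

Calculated osmolality = 2·Na + glucose/18 + urea
= 2·133 + 153/18 + 20.4
= 266 + 8.50 + 20.40
= 294.9 mOsm/kg ≈ 294.9 mOsm/kg
Osmolar gap = measured − calculated = 295 − 294.9 = 0.1 mOsm/kg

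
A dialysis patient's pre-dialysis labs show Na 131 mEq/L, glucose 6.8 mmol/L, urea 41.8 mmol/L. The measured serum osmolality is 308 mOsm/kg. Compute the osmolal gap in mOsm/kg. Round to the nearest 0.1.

-2.6 mOsm/kg

Calculated osmolality = 2·Na + glucose + urea
= 2·131 + 6.8 + 41.8
= 262 + 6.80 + 41.80
= 310.6 mOsm/kg ≈ 310.6 mOsm/kg
Osmolar gap = measured − calculated = 308 − 310.6 = -2.6 mOsm/kg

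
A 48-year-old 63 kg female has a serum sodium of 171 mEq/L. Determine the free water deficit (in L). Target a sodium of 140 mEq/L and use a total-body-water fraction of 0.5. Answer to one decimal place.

TBW = 0.5 · 63 = 31.5 L
Free water deficit = TBW · (Na/140 − 1)
= 31.5 · (171/140 − 1)
= 31.5 · 0.2214
= 6.97 L

7.0 L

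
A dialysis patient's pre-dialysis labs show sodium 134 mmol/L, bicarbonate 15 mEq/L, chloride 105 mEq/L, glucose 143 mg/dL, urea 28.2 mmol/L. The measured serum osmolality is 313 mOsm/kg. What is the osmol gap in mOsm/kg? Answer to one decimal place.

8.9 mOsm/kg

Calculated osmolality = 2·Na + glucose/18 + urea
= 2·134 + 143/18 + 28.2
= 268 + 7.94 + 28.20
= 304.14 mOsm/kg ≈ 304.1 mOsm/kg
Osmolar gap = measured − calculated = 313 − 304.1 = 8.9 mOsm/kg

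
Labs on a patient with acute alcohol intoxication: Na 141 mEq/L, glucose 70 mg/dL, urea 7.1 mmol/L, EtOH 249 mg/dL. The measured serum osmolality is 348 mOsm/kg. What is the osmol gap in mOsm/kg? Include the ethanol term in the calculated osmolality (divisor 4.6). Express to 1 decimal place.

0.9 mOsm/kg

Calculated osmolality = 2·Na + glucose/18 + urea + ethanol/4.6
= 2·141 + 70/18 + 7.1 + 249/4.6
= 282 + 3.89 + 7.10 + 54.13
= 347.12 mOsm/kg ≈ 347.1 mOsm/kg
Osmolar gap = measured − calculated = 348 − 347.1 = 0.9 mOsm/kg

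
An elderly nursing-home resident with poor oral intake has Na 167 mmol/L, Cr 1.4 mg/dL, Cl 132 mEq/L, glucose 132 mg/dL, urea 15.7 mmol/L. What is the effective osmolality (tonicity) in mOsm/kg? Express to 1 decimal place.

341.3 mOsm/kg

Effective osmolality excludes urea (freely permeant across cell membranes):
2·Na + glucose/18
= 2·167 + 132/18
= 334 + 7.33
= 341.33 mOsm/kg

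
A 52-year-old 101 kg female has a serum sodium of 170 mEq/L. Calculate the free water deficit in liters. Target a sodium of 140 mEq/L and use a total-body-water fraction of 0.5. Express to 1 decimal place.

TBW = 0.5 · 101 = 50.5 L
Free water deficit = TBW · (Na/140 − 1)
= 50.5 · (170/140 − 1)
= 50.5 · 0.2143
= 10.82 L

10.8 L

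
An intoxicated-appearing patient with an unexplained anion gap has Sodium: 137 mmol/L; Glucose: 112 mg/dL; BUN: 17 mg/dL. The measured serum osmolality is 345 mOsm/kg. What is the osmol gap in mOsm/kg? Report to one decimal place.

58.7 mOsm/kg

Calculated osmolality = 2·Na + glucose/18 + BUN/2.8
= 2·137 + 112/18 + 17/2.8
= 274 + 6.22 + 6.07
= 286.29 mOsm/kg ≈ 286.3 mOsm/kg
Osmolar gap = measured − calculated = 345 − 286.3 = 58.7 mOsm/kg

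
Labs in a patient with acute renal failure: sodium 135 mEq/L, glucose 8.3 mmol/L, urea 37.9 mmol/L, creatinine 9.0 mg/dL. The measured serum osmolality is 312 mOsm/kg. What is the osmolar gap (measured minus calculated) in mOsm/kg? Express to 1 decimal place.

Calculated osmolality = 2·Na + glucose + urea
= 2·135 + 8.3 + 37.9
= 270 + 8.30 + 37.90
= 316.2 mOsm/kg ≈ 316.2 mOsm/kg
Osmolar gap = measured − calculated = 312 − 316.2 = -4.2 mOsm/kg

-4.2 mOsm/kg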